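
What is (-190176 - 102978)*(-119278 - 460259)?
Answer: 169893589698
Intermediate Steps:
(-190176 - 102978)*(-119278 - 460259) = -293154*(-579537) = 169893589698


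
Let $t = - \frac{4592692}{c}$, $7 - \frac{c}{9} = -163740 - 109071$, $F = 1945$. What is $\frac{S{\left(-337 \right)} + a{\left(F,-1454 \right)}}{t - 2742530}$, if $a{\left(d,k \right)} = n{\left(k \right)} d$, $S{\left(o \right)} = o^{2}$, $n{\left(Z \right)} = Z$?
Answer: $\frac{256345553457}{258996482252} \approx 0.98976$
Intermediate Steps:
$c = 2455362$ ($c = 63 - 9 \left(-163740 - 109071\right) = 63 - -2455299 = 63 + 2455299 = 2455362$)
$a{\left(d,k \right)} = d k$ ($a{\left(d,k \right)} = k d = d k$)
$t = - \frac{176642}{94437}$ ($t = - \frac{4592692}{2455362} = \left(-4592692\right) \frac{1}{2455362} = - \frac{176642}{94437} \approx -1.8705$)
$\frac{S{\left(-337 \right)} + a{\left(F,-1454 \right)}}{t - 2742530} = \frac{\left(-337\right)^{2} + 1945 \left(-1454\right)}{- \frac{176642}{94437} - 2742530} = \frac{113569 - 2828030}{- \frac{258996482252}{94437}} = \left(-2714461\right) \left(- \frac{94437}{258996482252}\right) = \frac{256345553457}{258996482252}$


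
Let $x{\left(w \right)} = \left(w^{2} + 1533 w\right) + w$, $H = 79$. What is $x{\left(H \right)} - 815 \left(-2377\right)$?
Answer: $2064682$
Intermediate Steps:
$x{\left(w \right)} = w^{2} + 1534 w$
$x{\left(H \right)} - 815 \left(-2377\right) = 79 \left(1534 + 79\right) - 815 \left(-2377\right) = 79 \cdot 1613 - -1937255 = 127427 + 1937255 = 2064682$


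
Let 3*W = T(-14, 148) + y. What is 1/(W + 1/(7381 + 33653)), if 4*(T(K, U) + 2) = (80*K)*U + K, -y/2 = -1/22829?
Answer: -156127531/2156927853656 ≈ -7.2384e-5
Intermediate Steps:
y = 2/22829 (y = -(-2)/22829 = -2*(-1/22829) = 2/22829 ≈ 8.7608e-5)
T(K, U) = -2 + K/4 + 20*K*U (T(K, U) = -2 + ((80*K)*U + K)/4 = -2 + (80*K*U + K)/4 = -2 + (K + 80*K*U)/4 = -2 + (K/4 + 20*K*U) = -2 + K/4 + 20*K*U)
W = -1892318635/136974 (W = ((-2 + (¼)*(-14) + 20*(-14)*148) + 2/22829)/3 = ((-2 - 7/2 - 41440) + 2/22829)/3 = (-82891/2 + 2/22829)/3 = (⅓)*(-1892318635/45658) = -1892318635/136974 ≈ -13815.)
1/(W + 1/(7381 + 33653)) = 1/(-1892318635/136974 + 1/(7381 + 33653)) = 1/(-1892318635/136974 + 1/41034) = 1/(-2156927853656/156127531) = -156127531/2156927853656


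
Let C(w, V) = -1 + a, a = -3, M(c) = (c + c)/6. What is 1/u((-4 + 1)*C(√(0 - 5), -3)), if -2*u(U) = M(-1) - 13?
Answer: 3/20 ≈ 0.15000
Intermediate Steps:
M(c) = c/3 (M(c) = (2*c)*(⅙) = c/3)
C(w, V) = -4 (C(w, V) = -1 - 3 = -4)
u(U) = 20/3 (u(U) = -((⅓)*(-1) - 13)/2 = -(-⅓ - 13)/2 = -½*(-40/3) = 20/3)
1/u((-4 + 1)*C(√(0 - 5), -3)) = 1/(20/3) = 3/20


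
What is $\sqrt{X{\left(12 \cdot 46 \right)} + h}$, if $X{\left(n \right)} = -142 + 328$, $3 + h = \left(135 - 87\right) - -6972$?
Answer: $49 \sqrt{3} \approx 84.87$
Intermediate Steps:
$h = 7017$ ($h = -3 + \left(\left(135 - 87\right) - -6972\right) = -3 + \left(48 + 6972\right) = -3 + 7020 = 7017$)
$X{\left(n \right)} = 186$
$\sqrt{X{\left(12 \cdot 46 \right)} + h} = \sqrt{186 + 7017} = \sqrt{7203} = 49 \sqrt{3}$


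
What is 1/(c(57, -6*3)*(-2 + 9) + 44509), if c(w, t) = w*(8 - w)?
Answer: 1/24958 ≈ 4.0067e-5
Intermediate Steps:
1/(c(57, -6*3)*(-2 + 9) + 44509) = 1/((57*(8 - 1*57))*(-2 + 9) + 44509) = 1/((57*(8 - 57))*7 + 44509) = 1/((57*(-49))*7 + 44509) = 1/(-2793*7 + 44509) = 1/(-19551 + 44509) = 1/24958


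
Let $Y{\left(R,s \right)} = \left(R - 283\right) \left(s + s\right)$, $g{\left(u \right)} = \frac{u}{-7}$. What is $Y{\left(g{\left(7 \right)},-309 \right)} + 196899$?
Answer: $372411$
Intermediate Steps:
$g{\left(u \right)} = - \frac{u}{7}$ ($g{\left(u \right)} = u \left(- \frac{1}{7}\right) = - \frac{u}{7}$)
$Y{\left(R,s \right)} = 2 s \left(-283 + R\right)$ ($Y{\left(R,s \right)} = \left(-283 + R\right) 2 s = 2 s \left(-283 + R\right)$)
$Y{\left(g{\left(7 \right)},-309 \right)} + 196899 = 2 \left(-309\right) \left(-283 - 1\right) + 196899 = 2 \left(-309\right) \left(-284\right) + 196899 = 175512 + 196899 = 372411$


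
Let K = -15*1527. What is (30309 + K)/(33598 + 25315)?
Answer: 7404/58913 ≈ 0.12568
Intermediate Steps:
K = -22905
(30309 + K)/(33598 + 25315) = (30309 - 22905)/(33598 + 25315) = 7404/58913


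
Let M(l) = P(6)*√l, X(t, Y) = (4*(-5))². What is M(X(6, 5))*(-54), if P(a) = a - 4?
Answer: -2160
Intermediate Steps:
X(t, Y) = 400 (X(t, Y) = (-20)² = 400)
P(a) = -4 + a
M(l) = 2*√l (M(l) = (-4 + 6)*√l = 2*√l)
M(X(6, 5))*(-54) = (2*√400)*(-54) = (2*20)*(-54) = 40*(-54) = -2160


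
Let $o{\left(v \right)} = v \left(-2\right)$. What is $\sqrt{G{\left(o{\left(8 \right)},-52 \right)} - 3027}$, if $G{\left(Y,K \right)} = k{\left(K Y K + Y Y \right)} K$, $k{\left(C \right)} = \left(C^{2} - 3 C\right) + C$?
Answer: $i \sqrt{96188255187} \approx 3.1014 \cdot 10^{5} i$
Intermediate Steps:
$k{\left(C \right)} = C^{2} - 2 C$
$o{\left(v \right)} = - 2 v$
$G{\left(Y,K \right)} = K \left(Y^{2} + Y K^{2}\right) \left(-2 + Y^{2} + Y K^{2}\right)$ ($G{\left(Y,K \right)} = \left(K Y K + Y Y\right) \left(-2 + \left(K Y K + Y Y\right)\right) K = \left(Y K^{2} + Y^{2}\right) \left(-2 + \left(Y K^{2} + Y^{2}\right)\right) K = \left(Y^{2} + Y K^{2}\right) \left(-2 + \left(Y^{2} + Y K^{2}\right)\right) K = \left(Y^{2} + Y K^{2}\right) \left(-2 + Y^{2} + Y K^{2}\right) K = K \left(Y^{2} + Y K^{2}\right) \left(-2 + Y^{2} + Y K^{2}\right)$)
$\sqrt{G{\left(o{\left(8 \right)},-52 \right)} - 3027} = \sqrt{- 52 \left(\left(-2\right) 8\right) \left(-2 + \left(-2\right) 8 \left(\left(-2\right) 8 + \left(-52\right)^{2}\right)\right) \left(\left(-2\right) 8 + \left(-52\right)^{2}\right) - 3027} = \sqrt{\left(-52\right) \left(-16\right) \left(-2 - 16 \left(-16 + 2704\right)\right) \left(-16 + 2704\right) - 3027} = \sqrt{\left(-52\right) \left(-16\right) \left(-2 - 43008\right) 2688 - 3027} = \sqrt{\left(-52\right) \left(-16\right) \left(-43010\right) 2688 - 3027} = \sqrt{-96188252160 - 3027} = \sqrt{-96188255187} = i \sqrt{96188255187}$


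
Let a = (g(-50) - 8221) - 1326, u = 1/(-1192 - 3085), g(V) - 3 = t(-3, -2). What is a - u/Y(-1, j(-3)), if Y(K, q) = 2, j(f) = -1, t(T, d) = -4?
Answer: -81673591/8554 ≈ -9548.0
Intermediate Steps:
g(V) = -1 (g(V) = 3 - 4 = -1)
u = -1/4277 (u = 1/(-4277) = -1/4277 ≈ -0.00023381)
a = -9548 (a = (-1 - 8221) - 1326 = -8222 - 1326 = -9548)
a - u/Y(-1, j(-3)) = -9548 - (-1)/(2*4277) = -9548 - 1*(-1/8554) = -9548 + 1/8554 = -81673591/8554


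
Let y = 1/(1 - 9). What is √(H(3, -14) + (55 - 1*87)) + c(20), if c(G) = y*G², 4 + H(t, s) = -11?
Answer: -50 + I*√47 ≈ -50.0 + 6.8557*I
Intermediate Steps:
H(t, s) = -15 (H(t, s) = -4 - 11 = -15)
y = -⅛ (y = 1/(-8) = -⅛ ≈ -0.12500)
c(G) = -G²/8
√(H(3, -14) + (55 - 1*87)) + c(20) = √(-15 + (55 - 1*87)) - ⅛*20² = √(-15 + (55 - 87)) - ⅛*400 = √(-15 - 32) - 50 = √(-47) - 50 = I*√47 - 50 = -50 + I*√47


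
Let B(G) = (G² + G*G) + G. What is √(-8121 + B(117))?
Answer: √19374 ≈ 139.19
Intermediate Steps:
B(G) = G + 2*G² (B(G) = (G² + G²) + G = 2*G² + G = G + 2*G²)
√(-8121 + B(117)) = √(-8121 + 117*(1 + 2*117)) = √(-8121 + 117*(1 + 234)) = √(-8121 + 117*235) = √(-8121 + 27495) = √19374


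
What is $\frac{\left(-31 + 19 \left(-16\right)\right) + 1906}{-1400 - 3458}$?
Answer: $- \frac{1571}{4858} \approx -0.32338$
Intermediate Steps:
$\frac{\left(-31 + 19 \left(-16\right)\right) + 1906}{-1400 - 3458} = \frac{\left(-31 - 304\right) + 1906}{-4858} = \left(-335 + 1906\right) \left(- \frac{1}{4858}\right) = 1571 \left(- \frac{1}{4858}\right) = - \frac{1571}{4858}$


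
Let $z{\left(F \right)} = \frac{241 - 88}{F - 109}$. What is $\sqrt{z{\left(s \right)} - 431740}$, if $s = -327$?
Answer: $\frac{i \sqrt{20518028437}}{218} \approx 657.07 i$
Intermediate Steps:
$z{\left(F \right)} = \frac{153}{-109 + F}$
$\sqrt{z{\left(s \right)} - 431740} = \sqrt{\frac{153}{-109 - 327} - 431740} = \sqrt{\frac{153}{-436} - 431740} = \sqrt{153 \left(- \frac{1}{436}\right) - 431740} = \sqrt{- \frac{153}{436} - 431740} = \sqrt{- \frac{188238793}{436}} = \frac{i \sqrt{20518028437}}{218}$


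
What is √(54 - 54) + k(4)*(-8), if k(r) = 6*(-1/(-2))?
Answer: -24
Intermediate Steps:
k(r) = 3 (k(r) = 6*(-1*(-½)) = 6*(½) = 3)
√(54 - 54) + k(4)*(-8) = √(54 - 54) + 3*(-8) = √0 - 24 = 0 - 24 = -24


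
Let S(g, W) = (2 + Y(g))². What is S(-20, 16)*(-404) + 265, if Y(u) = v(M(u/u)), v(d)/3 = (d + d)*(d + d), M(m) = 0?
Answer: -1351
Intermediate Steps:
v(d) = 12*d² (v(d) = 3*((d + d)*(d + d)) = 3*((2*d)*(2*d)) = 3*(4*d²) = 12*d²)
Y(u) = 0 (Y(u) = 12*0² = 12*0 = 0)
S(g, W) = 4 (S(g, W) = (2 + 0)² = 2² = 4)
S(-20, 16)*(-404) + 265 = 4*(-404) + 265 = -1616 + 265 = -1351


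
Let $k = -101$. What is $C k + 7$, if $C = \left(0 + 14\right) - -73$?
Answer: $-8780$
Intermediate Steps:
$C = 87$ ($C = 14 + 73 = 87$)
$C k + 7 = 87 \left(-101\right) + 7 = -8787 + 7 = -8780$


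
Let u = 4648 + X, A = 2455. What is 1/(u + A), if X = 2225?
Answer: 1/9328 ≈ 0.00010720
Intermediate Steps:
u = 6873 (u = 4648 + 2225 = 6873)
1/(u + A) = 1/(6873 + 2455) = 1/9328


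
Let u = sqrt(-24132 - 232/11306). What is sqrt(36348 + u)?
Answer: sqrt(1161551554332 + 11306*I*sqrt(192793179434))/5653 ≈ 190.65 + 0.4074*I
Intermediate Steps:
u = 2*I*sqrt(192793179434)/5653 (u = sqrt(-24132 - 232*1/11306) = sqrt(-24132 - 116/5653) = sqrt(-136418312/5653) = 2*I*sqrt(192793179434)/5653 ≈ 155.34*I)
sqrt(36348 + u) = sqrt(36348 + 2*I*sqrt(192793179434)/5653)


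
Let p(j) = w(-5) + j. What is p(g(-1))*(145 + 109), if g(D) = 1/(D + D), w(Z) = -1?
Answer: -381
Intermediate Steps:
g(D) = 1/(2*D)
p(j) = -1 + j
p(g(-1))*(145 + 109) = (-1 + (½)/(-1))*(145 + 109) = (-1 + (½)*(-1))*254 = (-1 - ½)*254 = -3/2*254 = -381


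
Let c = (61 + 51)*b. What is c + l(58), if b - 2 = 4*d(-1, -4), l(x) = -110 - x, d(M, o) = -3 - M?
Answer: -840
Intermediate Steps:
b = -6 (b = 2 + 4*(-3 - 1*(-1)) = 2 + 4*(-3 + 1) = 2 + 4*(-2) = 2 - 8 = -6)
c = -672 (c = (61 + 51)*(-6) = 112*(-6) = -672)
c + l(58) = -672 + (-110 - 1*58) = -672 + (-110 - 58) = -672 - 168 = -840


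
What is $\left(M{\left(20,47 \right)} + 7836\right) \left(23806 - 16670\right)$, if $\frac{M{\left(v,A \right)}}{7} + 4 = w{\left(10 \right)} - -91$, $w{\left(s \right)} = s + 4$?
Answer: $60962848$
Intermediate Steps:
$w{\left(s \right)} = 4 + s$
$M{\left(v,A \right)} = 707$ ($M{\left(v,A \right)} = -28 + 7 \left(\left(4 + 10\right) - -91\right) = -28 + 7 \left(14 + 91\right) = -28 + 7 \cdot 105 = -28 + 735 = 707$)
$\left(M{\left(20,47 \right)} + 7836\right) \left(23806 - 16670\right) = \left(707 + 7836\right) \left(23806 - 16670\right) = 8543 \cdot 7136 = 60962848$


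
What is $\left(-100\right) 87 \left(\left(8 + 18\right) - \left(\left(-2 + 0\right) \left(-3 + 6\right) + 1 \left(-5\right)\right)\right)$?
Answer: $-321900$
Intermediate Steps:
$\left(-100\right) 87 \left(\left(8 + 18\right) - \left(\left(-2 + 0\right) \left(-3 + 6\right) + 1 \left(-5\right)\right)\right) = - 8700 \left(26 - \left(\left(-2\right) 3 - 5\right)\right) = - 8700 \left(26 - \left(-6 - 5\right)\right) = - 8700 \left(26 - -11\right) = - 8700 \left(26 + 11\right) = \left(-8700\right) 37 = -321900$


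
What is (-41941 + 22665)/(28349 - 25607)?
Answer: -9638/1371 ≈ -7.0299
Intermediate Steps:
(-41941 + 22665)/(28349 - 25607) = -19276/2742 = -19276*1/2742 = -9638/1371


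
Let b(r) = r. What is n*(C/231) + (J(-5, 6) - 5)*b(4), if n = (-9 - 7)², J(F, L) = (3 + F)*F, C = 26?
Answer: 11276/231 ≈ 48.814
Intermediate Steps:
J(F, L) = F*(3 + F)
n = 256 (n = (-16)² = 256)
n*(C/231) + (J(-5, 6) - 5)*b(4) = 256*(26/231) + (-5*(3 - 5) - 5)*4 = 256*(26*(1/231)) + (-5*(-2) - 5)*4 = 256*(26/231) + (10 - 5)*4 = 6656/231 + 5*4 = 6656/231 + 20 = 11276/231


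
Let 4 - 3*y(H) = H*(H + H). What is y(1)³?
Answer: 8/27 ≈ 0.29630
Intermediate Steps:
y(H) = 4/3 - 2*H²/3 (y(H) = 4/3 - H*(H + H)/3 = 4/3 - H*2*H/3 = 4/3 - 2*H²/3)
y(1)³ = (4/3 - ⅔*1²)³ = (4/3 - ⅔*1)³ = (4/3 - ⅔)³ = (⅔)³ = 8/27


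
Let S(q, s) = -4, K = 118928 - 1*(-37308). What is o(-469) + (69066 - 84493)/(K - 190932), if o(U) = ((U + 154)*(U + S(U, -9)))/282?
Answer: 862313489/1630712 ≈ 528.80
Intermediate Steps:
K = 156236 (K = 118928 + 37308 = 156236)
o(U) = (-4 + U)*(154 + U)/282 (o(U) = ((U + 154)*(U - 4))/282 = ((154 + U)*(-4 + U))*(1/282) = ((-4 + U)*(154 + U))*(1/282) = (-4 + U)*(154 + U)/282)
o(-469) + (69066 - 84493)/(K - 190932) = (-308/141 + (1/282)*(-469)**2 + (25/47)*(-469)) + (69066 - 84493)/(156236 - 190932) = (-308/141 + (1/282)*219961 - 11725/47) - 15427/(-34696) = (-308/141 + 219961/282 - 11725/47) - 15427*(-1/34696) = 49665/94 + 15427/34696 = 862313489/1630712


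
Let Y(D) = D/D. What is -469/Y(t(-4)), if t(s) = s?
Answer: -469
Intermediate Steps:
Y(D) = 1
-469/Y(t(-4)) = -469/1 = -469*1 = -469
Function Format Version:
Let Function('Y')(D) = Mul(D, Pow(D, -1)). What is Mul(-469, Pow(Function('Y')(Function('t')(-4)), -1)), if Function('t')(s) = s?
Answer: -469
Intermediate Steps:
Function('Y')(D) = 1
Mul(-469, Pow(Function('Y')(Function('t')(-4)), -1)) = Mul(-469, Pow(1, -1)) = Mul(-469, 1) = -469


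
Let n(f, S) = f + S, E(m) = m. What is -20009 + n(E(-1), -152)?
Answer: -20162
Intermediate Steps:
n(f, S) = S + f
-20009 + n(E(-1), -152) = -20009 + (-152 - 1) = -20009 - 153 = -20162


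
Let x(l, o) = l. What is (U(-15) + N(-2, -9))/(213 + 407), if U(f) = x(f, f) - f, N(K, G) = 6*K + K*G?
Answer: 3/310 ≈ 0.0096774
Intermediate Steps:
N(K, G) = 6*K + G*K
U(f) = 0 (U(f) = f - f = 0)
(U(-15) + N(-2, -9))/(213 + 407) = (0 - 2*(6 - 9))/(213 + 407) = (0 - 2*(-3))/620 = (0 + 6)*(1/620) = 6*(1/620) = 3/310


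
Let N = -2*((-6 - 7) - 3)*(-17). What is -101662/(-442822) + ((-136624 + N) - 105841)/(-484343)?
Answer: 1170514996/1600580119 ≈ 0.73131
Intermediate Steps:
N = -544 (N = -2*(-13 - 3)*(-17) = -2*(-16)*(-17) = 32*(-17) = -544)
-101662/(-442822) + ((-136624 + N) - 105841)/(-484343) = -101662/(-442822) + ((-136624 - 544) - 105841)/(-484343) = -101662*(-1/442822) + (-137168 - 105841)*(-1/484343) = 50831/221411 - 243009*(-1/484343) = 50831/221411 + 3627/7229 = 1170514996/1600580119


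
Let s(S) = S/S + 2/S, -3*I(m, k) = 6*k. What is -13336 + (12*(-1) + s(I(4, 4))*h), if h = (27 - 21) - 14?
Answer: -13354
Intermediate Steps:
I(m, k) = -2*k
h = -8 (h = 6 - 14 = -8)
s(S) = 1 + 2/S
-13336 + (12*(-1) + s(I(4, 4))*h) = -13336 + (12*(-1) + ((2 - 2*4)/((-2*4)))*(-8)) = -13336 + (-12 + ((2 - 8)/(-8))*(-8)) = -13336 + (-12 - ⅛*(-6)*(-8)) = -13336 + (-12 + (¾)*(-8)) = -13336 + (-12 - 6) = -13336 - 18 = -13354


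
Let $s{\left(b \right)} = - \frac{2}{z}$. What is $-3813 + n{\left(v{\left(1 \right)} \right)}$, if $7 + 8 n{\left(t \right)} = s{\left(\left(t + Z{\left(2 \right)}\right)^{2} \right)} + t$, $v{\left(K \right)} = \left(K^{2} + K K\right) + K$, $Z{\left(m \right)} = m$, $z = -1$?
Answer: $- \frac{15253}{4} \approx -3813.3$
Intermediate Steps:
$v{\left(K \right)} = K + 2 K^{2}$ ($v{\left(K \right)} = \left(K^{2} + K^{2}\right) + K = 2 K^{2} + K = K + 2 K^{2}$)
$s{\left(b \right)} = 2$ ($s{\left(b \right)} = - \frac{2}{-1} = \left(-2\right) \left(-1\right) = 2$)
$n{\left(t \right)} = - \frac{5}{8} + \frac{t}{8}$ ($n{\left(t \right)} = - \frac{7}{8} + \frac{2 + t}{8} = - \frac{7}{8} + \left(\frac{1}{4} + \frac{t}{8}\right) = - \frac{5}{8} + \frac{t}{8}$)
$-3813 + n{\left(v{\left(1 \right)} \right)} = -3813 - \left(\frac{5}{8} - \frac{1 \left(1 + 2 \cdot 1\right)}{8}\right) = -3813 - \left(\frac{5}{8} - \frac{1 \left(1 + 2\right)}{8}\right) = -3813 - \left(\frac{5}{8} - \frac{1 \cdot 3}{8}\right) = -3813 + \left(- \frac{5}{8} + \frac{1}{8} \cdot 3\right) = -3813 + \left(- \frac{5}{8} + \frac{3}{8}\right) = -3813 - \frac{1}{4} = - \frac{15253}{4}$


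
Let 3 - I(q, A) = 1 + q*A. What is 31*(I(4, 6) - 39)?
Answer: -1891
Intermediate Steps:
I(q, A) = 2 - A*q (I(q, A) = 3 - (1 + q*A) = 3 - (1 + A*q) = 3 + (-1 - A*q) = 2 - A*q)
31*(I(4, 6) - 39) = 31*((2 - 1*6*4) - 39) = 31*((2 - 24) - 39) = 31*(-22 - 39) = 31*(-61) = -1891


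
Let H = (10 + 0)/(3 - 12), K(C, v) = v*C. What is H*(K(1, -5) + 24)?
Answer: -190/9 ≈ -21.111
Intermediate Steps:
K(C, v) = C*v
H = -10/9 (H = 10/(-9) = 10*(-1/9) = -10/9 ≈ -1.1111)
H*(K(1, -5) + 24) = -10*(1*(-5) + 24)/9 = -10*(-5 + 24)/9 = -10/9*19 = -190/9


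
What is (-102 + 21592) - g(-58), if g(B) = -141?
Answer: 21631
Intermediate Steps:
(-102 + 21592) - g(-58) = (-102 + 21592) - 1*(-141) = 21490 + 141 = 21631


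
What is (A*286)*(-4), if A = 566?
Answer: -647504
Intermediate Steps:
(A*286)*(-4) = (566*286)*(-4) = 161876*(-4) = -647504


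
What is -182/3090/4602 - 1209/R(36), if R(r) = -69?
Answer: 220412629/12579390 ≈ 17.522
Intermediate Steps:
-182/3090/4602 - 1209/R(36) = -182/3090/4602 - 1209/(-69) = -182*1/3090*(1/4602) - 1209*(-1/69) = -91/1545*1/4602 + 403/23 = -7/546930 + 403/23 = 220412629/12579390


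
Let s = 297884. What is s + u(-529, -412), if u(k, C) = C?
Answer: 297472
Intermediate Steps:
s + u(-529, -412) = 297884 - 412 = 297472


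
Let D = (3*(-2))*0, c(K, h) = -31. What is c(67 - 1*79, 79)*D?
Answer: 0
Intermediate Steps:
D = 0 (D = -6*0 = 0)
c(67 - 1*79, 79)*D = -31*0 = 0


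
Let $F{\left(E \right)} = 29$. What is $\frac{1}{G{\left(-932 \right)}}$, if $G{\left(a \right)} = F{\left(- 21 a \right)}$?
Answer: $\frac{1}{29} \approx 0.034483$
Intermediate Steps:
$G{\left(a \right)} = 29$
$\frac{1}{G{\left(-932 \right)}} = \frac{1}{29}$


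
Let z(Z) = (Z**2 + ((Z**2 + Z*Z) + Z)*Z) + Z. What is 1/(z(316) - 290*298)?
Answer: 1/63222600 ≈ 1.5817e-8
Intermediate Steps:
z(Z) = Z + Z**2 + Z*(Z + 2*Z**2) (z(Z) = (Z**2 + ((Z**2 + Z**2) + Z)*Z) + Z = (Z**2 + (2*Z**2 + Z)*Z) + Z = (Z**2 + (Z + 2*Z**2)*Z) + Z = (Z**2 + Z*(Z + 2*Z**2)) + Z = Z + Z**2 + Z*(Z + 2*Z**2))
1/(z(316) - 290*298) = 1/(316*(1 + 2*316 + 2*316**2) - 290*298) = 1/(316*(1 + 632 + 2*99856) - 86420) = 1/(316*(1 + 632 + 199712) - 86420) = 1/(316*200345 - 86420) = 1/(63309020 - 86420) = 1/63222600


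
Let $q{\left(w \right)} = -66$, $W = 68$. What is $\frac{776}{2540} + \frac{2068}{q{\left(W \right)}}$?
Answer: $- \frac{59108}{1905} \approx -31.028$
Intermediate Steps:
$\frac{776}{2540} + \frac{2068}{q{\left(W \right)}} = \frac{776}{2540} + \frac{2068}{-66} = 776 \cdot \frac{1}{2540} + 2068 \left(- \frac{1}{66}\right) = \frac{194}{635} - \frac{94}{3} = - \frac{59108}{1905}$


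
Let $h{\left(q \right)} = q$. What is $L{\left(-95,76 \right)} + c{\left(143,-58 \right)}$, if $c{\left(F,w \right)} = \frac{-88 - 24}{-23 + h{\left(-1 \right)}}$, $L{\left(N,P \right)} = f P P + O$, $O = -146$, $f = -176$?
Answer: $- \frac{3050152}{3} \approx -1.0167 \cdot 10^{6}$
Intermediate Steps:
$L{\left(N,P \right)} = -146 - 176 P^{2}$ ($L{\left(N,P \right)} = - 176 P P - 146 = - 176 P^{2} - 146 = -146 - 176 P^{2}$)
$c{\left(F,w \right)} = \frac{14}{3}$ ($c{\left(F,w \right)} = \frac{-88 - 24}{-23 - 1} = - \frac{112}{-24} = \left(-112\right) \left(- \frac{1}{24}\right) = \frac{14}{3}$)
$L{\left(-95,76 \right)} + c{\left(143,-58 \right)} = \left(-146 - 176 \cdot 76^{2}\right) + \frac{14}{3} = \left(-146 - 1016576\right) + \frac{14}{3} = -1016722 + \frac{14}{3} = - \frac{3050152}{3}$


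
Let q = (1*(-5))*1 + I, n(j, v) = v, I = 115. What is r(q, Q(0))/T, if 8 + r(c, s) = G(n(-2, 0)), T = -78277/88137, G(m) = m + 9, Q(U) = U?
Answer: -88137/78277 ≈ -1.1260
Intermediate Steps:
G(m) = 9 + m
q = 110 (q = (1*(-5))*1 + 115 = -5*1 + 115 = -5 + 115 = 110)
T = -78277/88137 (T = -78277*1/88137 = -78277/88137 ≈ -0.88813)
r(c, s) = 1 (r(c, s) = -8 + (9 + 0) = -8 + 9 = 1)
r(q, Q(0))/T = 1/(-78277/88137) = 1*(-88137/78277) = -88137/78277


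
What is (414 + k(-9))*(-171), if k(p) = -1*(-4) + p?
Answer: -69939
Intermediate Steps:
k(p) = 4 + p
(414 + k(-9))*(-171) = (414 + (4 - 9))*(-171) = (414 - 5)*(-171) = 409*(-171) = -69939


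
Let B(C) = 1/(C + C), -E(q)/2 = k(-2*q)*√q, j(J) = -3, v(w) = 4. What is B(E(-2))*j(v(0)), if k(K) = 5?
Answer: -3*I*√2/40 ≈ -0.10607*I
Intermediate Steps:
E(q) = -10*√q
B(C) = 1/(2*C)
B(E(-2))*j(v(0)) = (1/(2*((-10*I*√2))))*(-3) = ((I*√2/20)/2)*(-3) = (I*√2/40)*(-3) = -3*I*√2/40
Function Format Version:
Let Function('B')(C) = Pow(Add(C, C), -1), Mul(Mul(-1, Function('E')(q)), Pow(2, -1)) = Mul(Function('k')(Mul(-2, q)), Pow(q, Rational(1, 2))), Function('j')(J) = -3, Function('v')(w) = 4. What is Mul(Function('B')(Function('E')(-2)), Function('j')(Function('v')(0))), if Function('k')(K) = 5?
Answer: Mul(Rational(-3, 40), I, Pow(2, Rational(1, 2))) ≈ Mul(-0.10607, I)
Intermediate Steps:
Function('E')(q) = Mul(-10, Pow(q, Rational(1, 2))) (Function('E')(q) = Mul(-2, Mul(5, Pow(q, Rational(1, 2)))) = Mul(-10, Pow(q, Rational(1, 2))))
Function('B')(C) = Mul(Rational(1, 2), Pow(C, -1)) (Function('B')(C) = Pow(Mul(2, C), -1) = Mul(Rational(1, 2), Pow(C, -1)))
Mul(Function('B')(Function('E')(-2)), Function('j')(Function('v')(0))) = Mul(Mul(Rational(1, 2), Pow(Mul(-10, Pow(-2, Rational(1, 2))), -1)), -3) = Mul(Mul(Rational(1, 2), Pow(Mul(-10, Mul(I, Pow(2, Rational(1, 2)))), -1)), -3) = Mul(Mul(Rational(1, 2), Pow(Mul(-10, I, Pow(2, Rational(1, 2))), -1)), -3) = Mul(Mul(Rational(1, 2), Mul(Rational(1, 20), I, Pow(2, Rational(1, 2)))), -3) = Mul(Mul(Rational(1, 40), I, Pow(2, Rational(1, 2))), -3) = Mul(Rational(-3, 40), I, Pow(2, Rational(1, 2)))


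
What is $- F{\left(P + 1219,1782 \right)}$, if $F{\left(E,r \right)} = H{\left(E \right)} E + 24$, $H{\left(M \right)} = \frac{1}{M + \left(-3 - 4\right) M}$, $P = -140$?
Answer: $- \frac{143}{6} \approx -23.833$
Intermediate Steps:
$H{\left(M \right)} = - \frac{1}{6 M}$ ($H{\left(M \right)} = \frac{1}{M - 7 M} = \frac{1}{\left(-6\right) M} = - \frac{1}{6 M}$)
$F{\left(E,r \right)} = \frac{143}{6}$ ($F{\left(E,r \right)} = - \frac{1}{6 E} E + 24 = - \frac{1}{6} + 24 = \frac{143}{6}$)
$- F{\left(P + 1219,1782 \right)} = \left(-1\right) \frac{143}{6} = - \frac{143}{6}$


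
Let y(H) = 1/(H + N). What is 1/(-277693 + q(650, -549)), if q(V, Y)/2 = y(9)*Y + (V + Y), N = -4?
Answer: -5/1388553 ≈ -3.6009e-6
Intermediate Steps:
y(H) = 1/(-4 + H) (y(H) = 1/(H - 4) = 1/(-4 + H))
q(V, Y) = 2*V + 12*Y/5 (q(V, Y) = 2*(Y/(-4 + 9) + (V + Y)) = 2*(Y/5 + (V + Y)) = 2*(V + 6*Y/5) = 2*V + 12*Y/5)
1/(-277693 + q(650, -549)) = 1/(-277693 + (2*650 + (12/5)*(-549))) = 1/(-277693 + (1300 - 6588/5)) = 1/(-277693 - 88/5) = 1/(-1388553/5) = -5/1388553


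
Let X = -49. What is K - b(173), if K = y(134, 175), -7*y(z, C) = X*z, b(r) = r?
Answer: 765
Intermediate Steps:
y(z, C) = 7*z (y(z, C) = -(-7)*z = 7*z)
K = 938 (K = 7*134 = 938)
K - b(173) = 938 - 1*173 = 938 - 173 = 765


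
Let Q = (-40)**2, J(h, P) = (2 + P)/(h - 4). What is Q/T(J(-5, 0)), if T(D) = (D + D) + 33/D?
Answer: -28800/2681 ≈ -10.742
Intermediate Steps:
J(h, P) = (2 + P)/(-4 + h)
Q = 1600
T(D) = 2*D + 33/D
Q/T(J(-5, 0)) = 1600/(2*((2 + 0)/(-4 - 5)) + 33/(((2 + 0)/(-4 - 5)))) = 1600/(2*(2/(-9)) + 33/((2/(-9)))) = 1600/(2*(-1/9*2) + 33/((-1/9*2))) = 1600/(2*(-2/9) + 33/(-2/9)) = 1600/(-4/9 + 33*(-9/2)) = 1600/(-4/9 - 297/2) = 1600/(-2681/18) = 1600*(-18/2681) = -28800/2681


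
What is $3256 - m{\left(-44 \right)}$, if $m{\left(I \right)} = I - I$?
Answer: $3256$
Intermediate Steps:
$m{\left(I \right)} = 0$
$3256 - m{\left(-44 \right)} = 3256 - 0 = 3256 + 0 = 3256$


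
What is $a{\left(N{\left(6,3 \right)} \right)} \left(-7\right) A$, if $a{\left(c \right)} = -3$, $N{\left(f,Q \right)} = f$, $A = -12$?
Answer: $-252$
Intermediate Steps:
$a{\left(N{\left(6,3 \right)} \right)} \left(-7\right) A = \left(-3\right) \left(-7\right) \left(-12\right) = 21 \left(-12\right) = -252$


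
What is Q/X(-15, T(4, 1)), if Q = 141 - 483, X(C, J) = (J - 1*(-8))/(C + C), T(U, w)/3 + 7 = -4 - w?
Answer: -2565/7 ≈ -366.43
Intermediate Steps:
T(U, w) = -33 - 3*w (T(U, w) = -21 + 3*(-4 - w) = -21 + (-12 - 3*w) = -33 - 3*w)
X(C, J) = (8 + J)/(2*C) (X(C, J) = (J + 8)/((2*C)) = (8 + J)*(1/(2*C)) = (8 + J)/(2*C))
Q = -342
Q/X(-15, T(4, 1)) = -342*(-30/(8 + (-33 - 3*1))) = -342*(-30/(8 + (-33 - 3))) = -342*(-30/(8 - 36)) = -342/((½)*(-1/15)*(-28)) = -342/14/15 = -342*15/14 = -2565/7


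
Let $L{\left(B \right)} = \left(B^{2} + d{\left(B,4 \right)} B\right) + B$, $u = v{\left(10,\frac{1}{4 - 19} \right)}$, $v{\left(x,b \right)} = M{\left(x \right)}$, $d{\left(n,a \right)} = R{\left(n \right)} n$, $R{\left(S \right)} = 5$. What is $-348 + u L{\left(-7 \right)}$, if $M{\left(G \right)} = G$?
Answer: $2522$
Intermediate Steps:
$d{\left(n,a \right)} = 5 n$
$v{\left(x,b \right)} = x$
$u = 10$
$L{\left(B \right)} = B + 6 B^{2}$ ($L{\left(B \right)} = \left(B^{2} + 5 B B\right) + B = \left(B^{2} + 5 B^{2}\right) + B = 6 B^{2} + B = B + 6 B^{2}$)
$-348 + u L{\left(-7 \right)} = -348 + 10 \left(- 7 \left(1 + 6 \left(-7\right)\right)\right) = -348 + 10 \left(- 7 \left(1 - 42\right)\right) = -348 + 10 \left(\left(-7\right) \left(-41\right)\right) = -348 + 10 \cdot 287 = -348 + 2870 = 2522$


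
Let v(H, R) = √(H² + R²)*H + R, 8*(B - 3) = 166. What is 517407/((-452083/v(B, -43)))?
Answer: 22248501/452083 - 49153665*√38609/7233328 ≈ -1286.0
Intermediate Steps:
B = 95/4 (B = 3 + (⅛)*166 = 3 + 83/4 = 95/4 ≈ 23.750)
v(H, R) = R + H*√(H² + R²) (v(H, R) = H*√(H² + R²) + R = R + H*√(H² + R²))
517407/((-452083/v(B, -43))) = 517407/((-452083/(-43 + 95*√((95/4)² + (-43)²)/4))) = 517407/((-452083/(-43 + 95*√(9025/16 + 1849)/4))) = 517407/((-452083/(-43 + 95*√(38609/16)/4))) = 517407/((-452083/(-43 + 95*(√38609/4)/4))) = 517407/((-452083/(-43 + 95*√38609/16))) = 517407*(43/452083 - 95*√38609/7233328) = 22248501/452083 - 49153665*√38609/7233328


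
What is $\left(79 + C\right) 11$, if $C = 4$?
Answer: $913$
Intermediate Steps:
$\left(79 + C\right) 11 = \left(79 + 4\right) 11 = 83 \cdot 11 = 913$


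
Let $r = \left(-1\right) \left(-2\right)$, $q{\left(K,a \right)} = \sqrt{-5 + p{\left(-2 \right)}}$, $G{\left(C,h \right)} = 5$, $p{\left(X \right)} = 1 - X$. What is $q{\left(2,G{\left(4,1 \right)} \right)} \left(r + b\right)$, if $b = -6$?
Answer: $- 4 i \sqrt{2} \approx - 5.6569 i$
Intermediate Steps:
$q{\left(K,a \right)} = i \sqrt{2}$ ($q{\left(K,a \right)} = \sqrt{-5 + \left(1 - -2\right)} = \sqrt{-5 + \left(1 + 2\right)} = \sqrt{-5 + 3} = \sqrt{-2} = i \sqrt{2}$)
$r = 2$
$q{\left(2,G{\left(4,1 \right)} \right)} \left(r + b\right) = i \sqrt{2} \left(2 - 6\right) = i \sqrt{2} \left(-4\right) = - 4 i \sqrt{2}$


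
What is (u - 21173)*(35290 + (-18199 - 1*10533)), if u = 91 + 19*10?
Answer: -137009736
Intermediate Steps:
u = 281 (u = 91 + 190 = 281)
(u - 21173)*(35290 + (-18199 - 1*10533)) = (281 - 21173)*(35290 + (-18199 - 1*10533)) = -20892*(35290 + (-18199 - 10533)) = -20892*(35290 - 28732) = -20892*6558 = -137009736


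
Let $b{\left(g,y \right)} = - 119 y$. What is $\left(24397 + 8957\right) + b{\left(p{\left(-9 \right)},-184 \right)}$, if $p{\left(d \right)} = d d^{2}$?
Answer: $55250$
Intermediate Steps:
$p{\left(d \right)} = d^{3}$
$\left(24397 + 8957\right) + b{\left(p{\left(-9 \right)},-184 \right)} = \left(24397 + 8957\right) - -21896 = 33354 + 21896 = 55250$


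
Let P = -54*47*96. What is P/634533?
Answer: -81216/211511 ≈ -0.38398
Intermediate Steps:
P = -243648 (P = -2538*96 = -243648)
P/634533 = -243648/634533 = -243648*1/634533 = -81216/211511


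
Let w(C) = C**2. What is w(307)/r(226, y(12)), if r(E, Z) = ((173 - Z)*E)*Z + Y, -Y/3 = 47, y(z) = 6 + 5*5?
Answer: 94249/994711 ≈ 0.094750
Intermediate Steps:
y(z) = 31 (y(z) = 6 + 25 = 31)
Y = -141 (Y = -3*47 = -141)
r(E, Z) = -141 + E*Z*(173 - Z) (r(E, Z) = ((173 - Z)*E)*Z - 141 = (E*(173 - Z))*Z - 141 = E*Z*(173 - Z) - 141 = -141 + E*Z*(173 - Z))
w(307)/r(226, y(12)) = 307**2/(-141 - 1*226*31**2 + 173*226*31) = 94249/(-141 - 1*226*961 + 1212038) = 94249/(-141 - 217186 + 1212038) = 94249/994711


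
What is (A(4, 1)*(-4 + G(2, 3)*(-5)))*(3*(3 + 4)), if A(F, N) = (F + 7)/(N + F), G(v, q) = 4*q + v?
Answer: -17094/5 ≈ -3418.8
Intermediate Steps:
G(v, q) = v + 4*q
A(F, N) = (7 + F)/(F + N)
(A(4, 1)*(-4 + G(2, 3)*(-5)))*(3*(3 + 4)) = (((7 + 4)/(4 + 1))*(-4 + (2 + 4*3)*(-5)))*(3*(3 + 4)) = ((11/5)*(-4 + (2 + 12)*(-5)))*(3*7) = (((1/5)*11)*(-4 + 14*(-5)))*21 = (11*(-4 - 70)/5)*21 = ((11/5)*(-74))*21 = -814/5*21 = -17094/5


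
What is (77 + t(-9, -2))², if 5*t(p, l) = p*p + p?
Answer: 208849/25 ≈ 8354.0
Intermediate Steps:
t(p, l) = p/5 + p²/5 (t(p, l) = (p*p + p)/5 = (p² + p)/5 = (p + p²)/5 = p/5 + p²/5)
(77 + t(-9, -2))² = (77 + (⅕)*(-9)*(1 - 9))² = (77 + (⅕)*(-9)*(-8))² = (77 + 72/5)² = (457/5)² = 208849/25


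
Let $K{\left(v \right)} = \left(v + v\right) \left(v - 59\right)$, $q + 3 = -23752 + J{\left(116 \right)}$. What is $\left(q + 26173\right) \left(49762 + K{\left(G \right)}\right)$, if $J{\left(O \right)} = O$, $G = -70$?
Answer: $171860948$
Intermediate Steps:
$q = -23639$ ($q = -3 + \left(-23752 + 116\right) = -3 - 23636 = -23639$)
$K{\left(v \right)} = 2 v \left(-59 + v\right)$
$\left(q + 26173\right) \left(49762 + K{\left(G \right)}\right) = \left(-23639 + 26173\right) \left(49762 + 2 \left(-70\right) \left(-59 - 70\right)\right) = 2534 \left(49762 + 2 \left(-70\right) \left(-129\right)\right) = 2534 \left(49762 + 18060\right) = 2534 \cdot 67822 = 171860948$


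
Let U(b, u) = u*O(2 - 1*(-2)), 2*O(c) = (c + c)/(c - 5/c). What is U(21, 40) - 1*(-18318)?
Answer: 202138/11 ≈ 18376.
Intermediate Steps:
O(c) = c/(c - 5/c) (O(c) = ((c + c)/(c - 5/c))/2 = ((2*c)/(c - 5/c))/2 = (2*c/(c - 5/c))/2 = c/(c - 5/c))
U(b, u) = 16*u/11 (U(b, u) = u*((2 - 1*(-2))²/(-5 + (2 - 1*(-2))²)) = u*((2 + 2)²/(-5 + (2 + 2)²)) = u*(4²/(-5 + 4²)) = u*(16/(-5 + 16)) = u*(16/11) = 16*u/11)
U(21, 40) - 1*(-18318) = (16/11)*40 - 1*(-18318) = 640/11 + 18318 = 202138/11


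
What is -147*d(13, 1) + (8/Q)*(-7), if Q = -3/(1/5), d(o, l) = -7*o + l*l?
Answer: 198506/15 ≈ 13234.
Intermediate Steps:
d(o, l) = l² - 7*o (d(o, l) = -7*o + l² = l² - 7*o)
Q = -15 (Q = -3/⅕ = -3*5 = -15)
-147*d(13, 1) + (8/Q)*(-7) = -147*(1² - 7*13) + (8/(-15))*(-7) = -147*(1 - 91) + (8*(-1/15))*(-7) = -147*(-90) - 8/15*(-7) = 13230 + 56/15 = 198506/15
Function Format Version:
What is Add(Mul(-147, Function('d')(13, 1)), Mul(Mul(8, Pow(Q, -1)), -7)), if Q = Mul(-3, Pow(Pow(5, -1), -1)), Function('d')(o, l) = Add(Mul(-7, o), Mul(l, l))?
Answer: Rational(198506, 15) ≈ 13234.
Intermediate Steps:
Function('d')(o, l) = Add(Pow(l, 2), Mul(-7, o)) (Function('d')(o, l) = Add(Mul(-7, o), Pow(l, 2)) = Add(Pow(l, 2), Mul(-7, o)))
Q = -15 (Q = Mul(-3, Pow(Rational(1, 5), -1)) = Mul(-3, 5) = -15)
Add(Mul(-147, Function('d')(13, 1)), Mul(Mul(8, Pow(Q, -1)), -7)) = Add(Mul(-147, Add(Pow(1, 2), Mul(-7, 13))), Mul(Mul(8, Pow(-15, -1)), -7)) = Add(Mul(-147, Add(1, -91)), Mul(Mul(8, Rational(-1, 15)), -7)) = Add(Mul(-147, -90), Mul(Rational(-8, 15), -7)) = Add(13230, Rational(56, 15)) = Rational(198506, 15)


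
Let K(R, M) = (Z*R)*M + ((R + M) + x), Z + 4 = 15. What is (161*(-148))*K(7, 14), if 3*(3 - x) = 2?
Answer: -78727712/3 ≈ -2.6243e+7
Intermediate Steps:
x = 7/3 (x = 3 - ⅓*2 = 3 - ⅔ = 7/3 ≈ 2.3333)
Z = 11 (Z = -4 + 15 = 11)
K(R, M) = 7/3 + M + R + 11*M*R (K(R, M) = (11*R)*M + ((R + M) + 7/3) = 11*M*R + ((M + R) + 7/3) = 11*M*R + (7/3 + M + R) = 7/3 + M + R + 11*M*R)
(161*(-148))*K(7, 14) = (161*(-148))*(7/3 + 14 + 7 + 11*14*7) = -23828*(7/3 + 14 + 7 + 1078) = -23828*3304/3 = -78727712/3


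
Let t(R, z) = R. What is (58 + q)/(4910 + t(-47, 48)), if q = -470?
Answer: -412/4863 ≈ -0.084721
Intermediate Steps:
(58 + q)/(4910 + t(-47, 48)) = (58 - 470)/(4910 - 47) = -412/4863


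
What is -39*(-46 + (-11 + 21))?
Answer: 1404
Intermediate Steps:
-39*(-46 + (-11 + 21)) = -39*(-46 + 10) = -39*(-36) = 1404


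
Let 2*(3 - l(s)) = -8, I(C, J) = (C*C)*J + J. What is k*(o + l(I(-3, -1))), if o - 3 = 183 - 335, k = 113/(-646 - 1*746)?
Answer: 8023/696 ≈ 11.527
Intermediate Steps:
I(C, J) = J + J*C² (I(C, J) = C²*J + J = J*C² + J = J + J*C²)
l(s) = 7 (l(s) = 3 - ½*(-8) = 3 + 4 = 7)
k = -113/1392 (k = 113/(-646 - 746) = 113/(-1392) = 113*(-1/1392) = -113/1392 ≈ -0.081178)
o = -149 (o = 3 + (183 - 335) = 3 - 152 = -149)
k*(o + l(I(-3, -1))) = -113*(-149 + 7)/1392 = -113/1392*(-142) = 8023/696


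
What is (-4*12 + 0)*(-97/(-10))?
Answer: -2328/5 ≈ -465.60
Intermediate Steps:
(-4*12 + 0)*(-97/(-10)) = (-48 + 0)*(-97*(-1/10)) = -48*97/10 = -2328/5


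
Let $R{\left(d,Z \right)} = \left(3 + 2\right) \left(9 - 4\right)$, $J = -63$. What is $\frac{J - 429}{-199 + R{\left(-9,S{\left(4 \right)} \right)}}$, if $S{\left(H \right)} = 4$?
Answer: $\frac{82}{29} \approx 2.8276$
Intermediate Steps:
$R{\left(d,Z \right)} = 25$ ($R{\left(d,Z \right)} = 5 \cdot 5 = 25$)
$\frac{J - 429}{-199 + R{\left(-9,S{\left(4 \right)} \right)}} = \frac{-63 - 429}{-199 + 25} = - \frac{492}{-174} = \left(-492\right) \left(- \frac{1}{174}\right) = \frac{82}{29}$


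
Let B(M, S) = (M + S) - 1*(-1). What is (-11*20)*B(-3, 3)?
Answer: -220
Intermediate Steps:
B(M, S) = 1 + M + S (B(M, S) = (M + S) + 1 = 1 + M + S)
(-11*20)*B(-3, 3) = (-11*20)*(1 - 3 + 3) = -220*1 = -220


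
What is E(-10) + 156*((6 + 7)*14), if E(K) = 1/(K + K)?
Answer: 567839/20 ≈ 28392.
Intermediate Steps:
E(K) = 1/(2*K)
E(-10) + 156*((6 + 7)*14) = (½)/(-10) + 156*((6 + 7)*14) = (½)*(-⅒) + 156*(13*14) = -1/20 + 156*182 = -1/20 + 28392 = 567839/20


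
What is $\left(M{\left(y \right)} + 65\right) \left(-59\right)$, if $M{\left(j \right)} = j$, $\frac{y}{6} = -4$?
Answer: $-2419$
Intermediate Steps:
$y = -24$ ($y = 6 \left(-4\right) = -24$)
$\left(M{\left(y \right)} + 65\right) \left(-59\right) = \left(-24 + 65\right) \left(-59\right) = 41 \left(-59\right) = -2419$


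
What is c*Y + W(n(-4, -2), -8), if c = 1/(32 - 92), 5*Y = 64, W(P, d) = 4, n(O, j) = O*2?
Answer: 284/75 ≈ 3.7867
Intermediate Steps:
n(O, j) = 2*O
Y = 64/5 (Y = (⅕)*64 = 64/5 ≈ 12.800)
c = -1/60 (c = 1/(-60) = -1/60 ≈ -0.016667)
c*Y + W(n(-4, -2), -8) = -1/60*64/5 + 4 = -16/75 + 4 = 284/75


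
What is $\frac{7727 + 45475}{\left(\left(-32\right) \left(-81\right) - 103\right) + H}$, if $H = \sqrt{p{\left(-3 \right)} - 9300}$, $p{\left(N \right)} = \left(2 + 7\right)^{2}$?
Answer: $\frac{66209889}{3102170} - \frac{26601 i \sqrt{9219}}{3102170} \approx 21.343 - 0.82333 i$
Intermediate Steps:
$p{\left(N \right)} = 81$ ($p{\left(N \right)} = 9^{2} = 81$)
$H = i \sqrt{9219}$ ($H = \sqrt{81 - 9300} = \sqrt{-9219} = i \sqrt{9219} \approx 96.016 i$)
$\frac{7727 + 45475}{\left(\left(-32\right) \left(-81\right) - 103\right) + H} = \frac{7727 + 45475}{\left(\left(-32\right) \left(-81\right) - 103\right) + i \sqrt{9219}} = \frac{53202}{\left(2592 - 103\right) + i \sqrt{9219}} = \frac{53202}{2489 + i \sqrt{9219}}$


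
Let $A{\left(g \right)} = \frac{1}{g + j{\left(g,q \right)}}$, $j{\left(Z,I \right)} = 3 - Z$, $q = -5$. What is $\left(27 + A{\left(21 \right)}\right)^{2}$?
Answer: $\frac{6724}{9} \approx 747.11$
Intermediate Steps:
$A{\left(g \right)} = \frac{1}{3}$ ($A{\left(g \right)} = \frac{1}{g - \left(-3 + g\right)} = \frac{1}{3}$)
$\left(27 + A{\left(21 \right)}\right)^{2} = \left(27 + \frac{1}{3}\right)^{2} = \left(\frac{82}{3}\right)^{2} = \frac{6724}{9}$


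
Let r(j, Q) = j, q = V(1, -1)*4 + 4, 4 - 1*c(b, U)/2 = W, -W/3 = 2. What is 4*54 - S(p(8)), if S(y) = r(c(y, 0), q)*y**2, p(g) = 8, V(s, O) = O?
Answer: -1064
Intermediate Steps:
W = -6 (W = -3*2 = -6)
c(b, U) = 20 (c(b, U) = 8 - 2*(-6) = 8 + 12 = 20)
q = 0 (q = -1*4 + 4 = -4 + 4 = 0)
S(y) = 20*y**2
4*54 - S(p(8)) = 4*54 - 20*8**2 = 216 - 20*64 = 216 - 1*1280 = 216 - 1280 = -1064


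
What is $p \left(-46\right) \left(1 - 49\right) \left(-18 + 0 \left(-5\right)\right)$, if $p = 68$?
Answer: $-2702592$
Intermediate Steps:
$p \left(-46\right) \left(1 - 49\right) \left(-18 + 0 \left(-5\right)\right) = 68 \left(-46\right) \left(1 - 49\right) \left(-18 + 0 \left(-5\right)\right) = - 3128 \left(- 48 \left(-18 + 0\right)\right) = - 3128 \left(\left(-48\right) \left(-18\right)\right) = \left(-3128\right) 864 = -2702592$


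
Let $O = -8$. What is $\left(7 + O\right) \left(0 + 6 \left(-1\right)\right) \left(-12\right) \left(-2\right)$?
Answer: $144$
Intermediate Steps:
$\left(7 + O\right) \left(0 + 6 \left(-1\right)\right) \left(-12\right) \left(-2\right) = \left(7 - 8\right) \left(0 + 6 \left(-1\right)\right) \left(-12\right) \left(-2\right) = - (0 - 6) \left(-12\right) \left(-2\right) = \left(-1\right) \left(-6\right) \left(-12\right) \left(-2\right) = 6 \left(-12\right) \left(-2\right) = \left(-72\right) \left(-2\right) = 144$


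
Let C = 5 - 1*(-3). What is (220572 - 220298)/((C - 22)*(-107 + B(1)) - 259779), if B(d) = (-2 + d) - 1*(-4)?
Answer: -274/258323 ≈ -0.0010607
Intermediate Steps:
B(d) = 2 + d (B(d) = (-2 + d) + 4 = 2 + d)
C = 8 (C = 5 + 3 = 8)
(220572 - 220298)/((C - 22)*(-107 + B(1)) - 259779) = (220572 - 220298)/((8 - 22)*(-107 + (2 + 1)) - 259779) = 274/(-14*(-107 + 3) - 259779) = 274/(-14*(-104) - 259779) = 274/(1456 - 259779) = 274/(-258323) = 274*(-1/258323) = -274/258323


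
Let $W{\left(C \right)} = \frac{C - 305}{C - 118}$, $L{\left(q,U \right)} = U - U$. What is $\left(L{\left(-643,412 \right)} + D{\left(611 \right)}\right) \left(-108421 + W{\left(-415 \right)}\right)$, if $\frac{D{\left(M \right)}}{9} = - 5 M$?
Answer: $\frac{122220928395}{41} \approx 2.981 \cdot 10^{9}$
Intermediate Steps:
$L{\left(q,U \right)} = 0$
$D{\left(M \right)} = - 45 M$ ($D{\left(M \right)} = 9 \left(- 5 M\right) = - 45 M$)
$W{\left(C \right)} = \frac{-305 + C}{-118 + C}$
$\left(L{\left(-643,412 \right)} + D{\left(611 \right)}\right) \left(-108421 + W{\left(-415 \right)}\right) = \left(0 - 27495\right) \left(-108421 + \frac{-305 - 415}{-118 - 415}\right) = \left(0 - 27495\right) \left(-108421 + \frac{1}{-533} \left(-720\right)\right) = - 27495 \left(-108421 - - \frac{720}{533}\right) = - 27495 \left(-108421 + \frac{720}{533}\right) = \left(-27495\right) \left(- \frac{57787673}{533}\right) = \frac{122220928395}{41}$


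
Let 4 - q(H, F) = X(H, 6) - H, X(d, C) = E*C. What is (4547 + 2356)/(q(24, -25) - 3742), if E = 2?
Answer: -767/414 ≈ -1.8527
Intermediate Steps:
X(d, C) = 2*C
q(H, F) = -8 + H (q(H, F) = 4 - (2*6 - H) = 4 - (12 - H) = 4 + (-12 + H) = -8 + H)
(4547 + 2356)/(q(24, -25) - 3742) = (4547 + 2356)/((-8 + 24) - 3742) = 6903/(16 - 3742) = 6903/(-3726) = 6903*(-1/3726) = -767/414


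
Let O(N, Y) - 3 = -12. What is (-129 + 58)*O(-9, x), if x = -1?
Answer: 639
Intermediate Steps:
O(N, Y) = -9 (O(N, Y) = 3 - 12 = -9)
(-129 + 58)*O(-9, x) = (-129 + 58)*(-9) = -71*(-9) = 639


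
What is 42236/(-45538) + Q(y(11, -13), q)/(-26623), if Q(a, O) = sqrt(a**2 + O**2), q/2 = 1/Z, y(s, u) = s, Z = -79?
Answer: -21118/22769 - sqrt(755165)/2103217 ≈ -0.92790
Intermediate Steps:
q = -2/79 (q = 2/(-79) = 2*(-1/79) = -2/79 ≈ -0.025316)
Q(a, O) = sqrt(O**2 + a**2)
42236/(-45538) + Q(y(11, -13), q)/(-26623) = 42236/(-45538) + sqrt((-2/79)**2 + 11**2)/(-26623) = 42236*(-1/45538) + sqrt(4/6241 + 121)*(-1/26623) = -21118/22769 + sqrt(755165/6241)*(-1/26623) = -21118/22769 + (sqrt(755165)/79)*(-1/26623) = -21118/22769 - sqrt(755165)/2103217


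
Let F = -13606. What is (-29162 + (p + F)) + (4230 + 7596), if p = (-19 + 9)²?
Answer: -30842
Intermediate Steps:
p = 100 (p = (-10)² = 100)
(-29162 + (p + F)) + (4230 + 7596) = (-29162 + (100 - 13606)) + (4230 + 7596) = (-29162 - 13506) + 11826 = -42668 + 11826 = -30842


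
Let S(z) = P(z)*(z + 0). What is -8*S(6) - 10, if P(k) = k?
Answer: -298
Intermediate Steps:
S(z) = z² (S(z) = z*(z + 0) = z*z = z²)
-8*S(6) - 10 = -8*6² - 10 = -8*36 - 10 = -288 - 10 = -298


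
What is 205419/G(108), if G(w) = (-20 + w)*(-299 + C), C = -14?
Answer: -205419/27544 ≈ -7.4578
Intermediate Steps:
G(w) = 6260 - 313*w (G(w) = (-20 + w)*(-299 - 14) = (-20 + w)*(-313) = 6260 - 313*w)
205419/G(108) = 205419/(6260 - 313*108) = 205419/(6260 - 33804) = 205419/(-27544) = 205419*(-1/27544) = -205419/27544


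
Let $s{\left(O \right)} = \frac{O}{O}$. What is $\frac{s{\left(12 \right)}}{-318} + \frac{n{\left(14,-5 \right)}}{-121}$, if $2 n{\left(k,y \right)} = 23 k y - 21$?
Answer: $\frac{129604}{19239} \approx 6.7365$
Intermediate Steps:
$s{\left(O \right)} = 1$
$n{\left(k,y \right)} = - \frac{21}{2} + \frac{23 k y}{2}$ ($n{\left(k,y \right)} = \frac{23 k y - 21}{2} = \frac{-21 + 23 k y}{2} = - \frac{21}{2} + \frac{23 k y}{2}$)
$\frac{s{\left(12 \right)}}{-318} + \frac{n{\left(14,-5 \right)}}{-121} = 1 \frac{1}{-318} + \frac{- \frac{21}{2} + \frac{23}{2} \cdot 14 \left(-5\right)}{-121} = 1 \left(- \frac{1}{318}\right) + \left(- \frac{21}{2} - 805\right) \left(- \frac{1}{121}\right) = - \frac{1}{318} - - \frac{1631}{242} = - \frac{1}{318} + \frac{1631}{242} = \frac{129604}{19239}$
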